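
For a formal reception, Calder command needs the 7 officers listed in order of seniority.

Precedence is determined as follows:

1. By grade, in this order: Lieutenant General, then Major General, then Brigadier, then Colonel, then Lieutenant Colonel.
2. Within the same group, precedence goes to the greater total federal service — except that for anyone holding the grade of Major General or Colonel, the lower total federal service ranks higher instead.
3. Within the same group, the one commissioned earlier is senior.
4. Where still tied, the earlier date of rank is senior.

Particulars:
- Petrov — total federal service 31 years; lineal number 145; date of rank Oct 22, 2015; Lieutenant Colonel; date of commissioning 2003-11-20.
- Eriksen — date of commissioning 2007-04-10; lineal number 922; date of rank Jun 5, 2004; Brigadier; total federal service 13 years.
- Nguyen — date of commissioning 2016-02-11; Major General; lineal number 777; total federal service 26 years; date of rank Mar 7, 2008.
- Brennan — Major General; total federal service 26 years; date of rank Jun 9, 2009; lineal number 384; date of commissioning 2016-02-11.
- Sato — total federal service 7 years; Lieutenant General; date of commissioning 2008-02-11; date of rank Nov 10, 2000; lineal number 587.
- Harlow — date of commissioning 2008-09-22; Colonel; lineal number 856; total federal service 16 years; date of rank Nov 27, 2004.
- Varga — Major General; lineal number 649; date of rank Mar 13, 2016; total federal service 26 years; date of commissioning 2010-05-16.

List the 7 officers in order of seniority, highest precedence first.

By grade: Sato (Lieutenant General); then Varga, Nguyen and Brennan (Major General); then Eriksen (Brigadier); then Harlow (Colonel); then Petrov (Lieutenant Colonel).
Varga, Nguyen and Brennan all have total federal service 26 years, so the next rule applies.
Among Varga, Nguyen and Brennan, by date of commissioning (earlier first): Varga (2010-05-16) before Nguyen and Brennan (2016-02-11).
Among Nguyen and Brennan, by date of rank (earlier first): Nguyen (Mar 7, 2008) before Brennan (Jun 9, 2009).
Full order: Sato, Varga, Nguyen, Brennan, Eriksen, Harlow, Petrov.

Sato, Varga, Nguyen, Brennan, Eriksen, Harlow, Petrov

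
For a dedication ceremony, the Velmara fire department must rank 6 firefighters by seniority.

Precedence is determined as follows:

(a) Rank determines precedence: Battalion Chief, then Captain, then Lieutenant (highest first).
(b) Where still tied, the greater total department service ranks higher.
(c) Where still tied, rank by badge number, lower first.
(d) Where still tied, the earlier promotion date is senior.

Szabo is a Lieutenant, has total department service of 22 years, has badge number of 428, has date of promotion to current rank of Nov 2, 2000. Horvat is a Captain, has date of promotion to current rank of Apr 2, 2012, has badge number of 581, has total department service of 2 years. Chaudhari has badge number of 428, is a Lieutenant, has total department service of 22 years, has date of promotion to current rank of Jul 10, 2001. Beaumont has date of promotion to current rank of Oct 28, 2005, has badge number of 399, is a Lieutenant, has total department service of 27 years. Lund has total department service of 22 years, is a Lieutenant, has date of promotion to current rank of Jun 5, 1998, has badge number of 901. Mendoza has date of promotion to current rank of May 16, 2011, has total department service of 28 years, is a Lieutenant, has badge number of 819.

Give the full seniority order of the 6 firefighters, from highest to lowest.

By rank: Horvat (Captain); then Mendoza, Beaumont, Szabo, Chaudhari and Lund (Lieutenant).
Among Mendoza, Beaumont, Szabo, Chaudhari and Lund, by total department service (higher first): Mendoza (28 years) before Beaumont (27 years) before Szabo, Chaudhari and Lund (22 years).
Among Szabo, Chaudhari and Lund, by badge number (lower first): Szabo and Chaudhari (428) before Lund (901).
Among Szabo and Chaudhari, by date of promotion to current rank (earlier first): Szabo (Nov 2, 2000) before Chaudhari (Jul 10, 2001).
Full order: Horvat, Mendoza, Beaumont, Szabo, Chaudhari, Lund.

Horvat, Mendoza, Beaumont, Szabo, Chaudhari, Lund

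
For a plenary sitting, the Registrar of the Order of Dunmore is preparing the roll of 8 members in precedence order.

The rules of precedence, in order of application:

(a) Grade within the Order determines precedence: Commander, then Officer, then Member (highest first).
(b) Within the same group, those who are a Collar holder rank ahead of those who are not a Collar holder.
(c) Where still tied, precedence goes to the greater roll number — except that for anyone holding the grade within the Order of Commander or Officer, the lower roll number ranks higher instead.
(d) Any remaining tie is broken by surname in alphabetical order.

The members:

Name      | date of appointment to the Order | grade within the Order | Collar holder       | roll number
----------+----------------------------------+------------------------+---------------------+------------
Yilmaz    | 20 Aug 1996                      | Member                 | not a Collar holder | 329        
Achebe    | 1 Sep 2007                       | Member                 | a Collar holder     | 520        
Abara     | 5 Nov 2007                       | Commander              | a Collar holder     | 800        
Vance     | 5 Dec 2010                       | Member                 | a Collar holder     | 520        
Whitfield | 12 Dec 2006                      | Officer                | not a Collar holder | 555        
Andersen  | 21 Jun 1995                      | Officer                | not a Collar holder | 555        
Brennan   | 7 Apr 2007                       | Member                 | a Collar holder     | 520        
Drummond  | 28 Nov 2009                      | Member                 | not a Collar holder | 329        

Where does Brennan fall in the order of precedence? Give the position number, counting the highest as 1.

5

By grade within the Order: Abara (Commander); then Andersen and Whitfield (Officer); then Achebe, Brennan, Vance, Drummond and Yilmaz (Member).
Andersen and Whitfield are each not a Collar holder, so the next rule applies.
Andersen and Whitfield both have roll number 555, so the next rule applies.
Among Andersen and Whitfield, alphabetically by surname: Andersen before Whitfield.
Among Achebe, Brennan, Vance, Drummond and Yilmaz, a Collar holder before not a Collar holder: Achebe, Brennan and Vance (a Collar holder) before Drummond and Yilmaz (not a Collar holder).
Achebe, Brennan and Vance all have roll number 520, so the next rule applies.
Among Achebe, Brennan and Vance, alphabetically by surname: Achebe before Brennan before Vance.
Drummond and Yilmaz both have roll number 329, so the next rule applies.
Among Drummond and Yilmaz, alphabetically by surname: Drummond before Yilmaz.
Order: Abara, Andersen, Whitfield, Achebe, Brennan, Vance, Drummond, Yilmaz. So position 5.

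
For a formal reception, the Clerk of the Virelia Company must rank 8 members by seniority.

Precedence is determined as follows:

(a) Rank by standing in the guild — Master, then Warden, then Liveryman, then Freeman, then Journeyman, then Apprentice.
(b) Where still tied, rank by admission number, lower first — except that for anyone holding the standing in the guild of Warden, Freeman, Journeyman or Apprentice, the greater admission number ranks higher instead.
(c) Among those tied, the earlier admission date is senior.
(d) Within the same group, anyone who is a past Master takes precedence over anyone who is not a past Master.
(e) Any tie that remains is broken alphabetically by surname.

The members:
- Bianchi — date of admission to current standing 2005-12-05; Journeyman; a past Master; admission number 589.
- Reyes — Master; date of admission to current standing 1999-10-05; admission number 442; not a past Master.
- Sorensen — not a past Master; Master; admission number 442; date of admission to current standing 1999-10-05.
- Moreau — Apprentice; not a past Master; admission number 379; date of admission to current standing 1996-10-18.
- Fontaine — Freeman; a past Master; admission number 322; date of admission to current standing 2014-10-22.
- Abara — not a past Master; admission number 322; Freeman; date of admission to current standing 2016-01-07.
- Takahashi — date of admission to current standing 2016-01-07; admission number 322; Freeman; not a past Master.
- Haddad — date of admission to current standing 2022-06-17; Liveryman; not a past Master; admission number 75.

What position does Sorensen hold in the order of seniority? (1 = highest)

2

By standing in the guild: Reyes and Sorensen (Master); then Haddad (Liveryman); then Fontaine, Abara and Takahashi (Freeman); then Bianchi (Journeyman); then Moreau (Apprentice).
Reyes and Sorensen both have admission number 442, so the next rule applies.
Reyes and Sorensen both have date of admission to current standing 1999-10-05, so the next rule applies.
Reyes and Sorensen are each not a past Master, so the next rule applies.
Among Reyes and Sorensen, alphabetically by surname: Reyes before Sorensen.
Fontaine, Abara and Takahashi all have admission number 322, so the next rule applies.
Among Fontaine, Abara and Takahashi, by date of admission to current standing (earlier first): Fontaine (2014-10-22) before Abara and Takahashi (2016-01-07).
Abara and Takahashi are each not a past Master, so the next rule applies.
Among Abara and Takahashi, alphabetically by surname: Abara before Takahashi.
Order: Reyes, Sorensen, Haddad, Fontaine, Abara, Takahashi, Bianchi, Moreau. So position 2.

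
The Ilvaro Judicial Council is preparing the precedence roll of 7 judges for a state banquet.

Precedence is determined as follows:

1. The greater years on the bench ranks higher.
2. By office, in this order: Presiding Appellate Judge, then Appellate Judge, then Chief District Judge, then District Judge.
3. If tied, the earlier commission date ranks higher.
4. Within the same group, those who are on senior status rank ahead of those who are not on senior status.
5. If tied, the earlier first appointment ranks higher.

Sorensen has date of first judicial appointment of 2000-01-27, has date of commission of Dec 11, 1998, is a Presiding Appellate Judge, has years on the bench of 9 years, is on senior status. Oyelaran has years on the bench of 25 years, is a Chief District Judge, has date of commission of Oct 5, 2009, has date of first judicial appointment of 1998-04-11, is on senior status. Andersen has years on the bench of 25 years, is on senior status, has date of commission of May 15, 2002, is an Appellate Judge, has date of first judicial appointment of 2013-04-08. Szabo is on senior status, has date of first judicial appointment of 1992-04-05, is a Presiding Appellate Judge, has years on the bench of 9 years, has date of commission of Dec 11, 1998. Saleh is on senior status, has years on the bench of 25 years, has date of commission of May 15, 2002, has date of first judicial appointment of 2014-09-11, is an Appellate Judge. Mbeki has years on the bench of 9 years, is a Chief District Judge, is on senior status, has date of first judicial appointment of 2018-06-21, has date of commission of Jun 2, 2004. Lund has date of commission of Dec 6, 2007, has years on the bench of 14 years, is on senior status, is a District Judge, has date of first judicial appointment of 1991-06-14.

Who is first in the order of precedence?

Andersen

By years on the bench (higher first): Andersen, Saleh and Oyelaran (each 25 years); then Lund (14 years); then Szabo, Sorensen and Mbeki (each 9 years).
Among Andersen, Saleh and Oyelaran, by office: Andersen and Saleh (Appellate Judge) before Oyelaran (Chief District Judge).
Andersen and Saleh both have date of commission May 15, 2002, so the next rule applies.
Andersen and Saleh are each on senior status, so the next rule applies.
Among Andersen and Saleh, by date of first judicial appointment (earlier first): Andersen (2013-04-08) before Saleh (2014-09-11).
Among Szabo, Sorensen and Mbeki, by office: Szabo and Sorensen (Presiding Appellate Judge) before Mbeki (Chief District Judge).
Szabo and Sorensen both have date of commission Dec 11, 1998, so the next rule applies.
Szabo and Sorensen are each on senior status, so the next rule applies.
Among Szabo and Sorensen, by date of first judicial appointment (earlier first): Szabo (1992-04-05) before Sorensen (2000-01-27).
Order: Andersen, Saleh, Oyelaran, Lund, Szabo, Sorensen, Mbeki.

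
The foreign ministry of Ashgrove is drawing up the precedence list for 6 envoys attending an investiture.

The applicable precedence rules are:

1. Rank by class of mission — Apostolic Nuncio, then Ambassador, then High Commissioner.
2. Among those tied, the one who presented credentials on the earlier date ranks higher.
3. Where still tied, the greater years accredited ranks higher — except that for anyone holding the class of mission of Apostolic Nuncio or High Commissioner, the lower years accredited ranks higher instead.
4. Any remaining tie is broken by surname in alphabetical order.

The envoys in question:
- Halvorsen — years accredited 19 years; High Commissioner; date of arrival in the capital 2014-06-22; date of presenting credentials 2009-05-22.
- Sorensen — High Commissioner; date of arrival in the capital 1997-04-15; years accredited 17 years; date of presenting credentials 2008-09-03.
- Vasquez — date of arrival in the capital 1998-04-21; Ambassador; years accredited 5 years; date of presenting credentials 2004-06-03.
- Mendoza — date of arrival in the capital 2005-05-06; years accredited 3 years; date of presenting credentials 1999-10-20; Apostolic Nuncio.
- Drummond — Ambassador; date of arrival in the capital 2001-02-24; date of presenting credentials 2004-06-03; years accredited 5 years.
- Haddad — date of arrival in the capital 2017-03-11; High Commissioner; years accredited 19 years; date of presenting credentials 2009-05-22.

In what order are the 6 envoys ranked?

Mendoza, Drummond, Vasquez, Sorensen, Haddad, Halvorsen

By class of mission: Mendoza (Apostolic Nuncio); then Drummond and Vasquez (Ambassador); then Sorensen, Haddad and Halvorsen (High Commissioner).
Drummond and Vasquez both have date of presenting credentials 2004-06-03, so the next rule applies.
Drummond and Vasquez both have years accredited 5 years, so the next rule applies.
Among Drummond and Vasquez, alphabetically by surname: Drummond before Vasquez.
Among Sorensen, Haddad and Halvorsen, by date of presenting credentials (earlier first): Sorensen (2008-09-03) before Haddad and Halvorsen (2009-05-22).
Haddad and Halvorsen both have years accredited 19 years, so the next rule applies.
Among Haddad and Halvorsen, alphabetically by surname: Haddad before Halvorsen.
Full order: Mendoza, Drummond, Vasquez, Sorensen, Haddad, Halvorsen.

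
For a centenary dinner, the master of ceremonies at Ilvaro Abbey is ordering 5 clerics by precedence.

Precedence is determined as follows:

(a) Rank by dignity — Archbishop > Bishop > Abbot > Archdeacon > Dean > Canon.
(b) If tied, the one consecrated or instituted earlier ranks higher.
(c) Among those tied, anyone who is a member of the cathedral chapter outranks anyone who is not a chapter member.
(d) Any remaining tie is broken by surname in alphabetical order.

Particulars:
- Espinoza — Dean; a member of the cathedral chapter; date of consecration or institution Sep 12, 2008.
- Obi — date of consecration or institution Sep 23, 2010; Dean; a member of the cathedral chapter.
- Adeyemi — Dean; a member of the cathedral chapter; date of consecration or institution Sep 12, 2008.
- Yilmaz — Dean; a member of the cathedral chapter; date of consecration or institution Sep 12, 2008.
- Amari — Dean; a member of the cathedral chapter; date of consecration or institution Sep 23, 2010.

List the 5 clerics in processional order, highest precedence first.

Adeyemi, Espinoza, Yilmaz, Amari, Obi

By dignity: Adeyemi, Espinoza, Yilmaz, Amari and Obi (Dean).
Among Adeyemi, Espinoza, Yilmaz, Amari and Obi, by date of consecration or institution (earlier first): Adeyemi, Espinoza and Yilmaz (Sep 12, 2008) before Amari and Obi (Sep 23, 2010).
Adeyemi, Espinoza and Yilmaz are each a member of the cathedral chapter, so the next rule applies.
Among Adeyemi, Espinoza and Yilmaz, alphabetically by surname: Adeyemi before Espinoza before Yilmaz.
Amari and Obi are each a member of the cathedral chapter, so the next rule applies.
Among Amari and Obi, alphabetically by surname: Amari before Obi.
Full order: Adeyemi, Espinoza, Yilmaz, Amari, Obi.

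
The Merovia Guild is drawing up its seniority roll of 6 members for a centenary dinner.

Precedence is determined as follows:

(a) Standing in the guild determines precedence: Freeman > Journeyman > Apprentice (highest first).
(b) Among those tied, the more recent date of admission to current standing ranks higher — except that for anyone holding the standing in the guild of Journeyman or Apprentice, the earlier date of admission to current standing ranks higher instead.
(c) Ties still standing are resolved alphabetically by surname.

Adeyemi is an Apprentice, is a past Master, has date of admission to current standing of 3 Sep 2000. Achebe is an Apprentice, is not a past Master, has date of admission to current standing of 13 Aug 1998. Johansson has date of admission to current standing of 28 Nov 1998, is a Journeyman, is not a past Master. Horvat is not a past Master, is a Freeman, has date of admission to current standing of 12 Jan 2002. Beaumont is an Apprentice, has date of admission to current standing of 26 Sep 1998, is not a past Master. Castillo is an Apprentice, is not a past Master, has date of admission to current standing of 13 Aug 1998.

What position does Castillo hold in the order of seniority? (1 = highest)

By standing in the guild: Horvat (Freeman); then Johansson (Journeyman); then Achebe, Castillo, Beaumont and Adeyemi (Apprentice).
Among Achebe, Castillo, Beaumont and Adeyemi, by date of admission to current standing (earlier first) (reversed rule for this group): Achebe and Castillo (13 Aug 1998) before Beaumont (26 Sep 1998) before Adeyemi (3 Sep 2000).
Among Achebe and Castillo, alphabetically by surname: Achebe before Castillo.
Order: Horvat, Johansson, Achebe, Castillo, Beaumont, Adeyemi. So position 4.

4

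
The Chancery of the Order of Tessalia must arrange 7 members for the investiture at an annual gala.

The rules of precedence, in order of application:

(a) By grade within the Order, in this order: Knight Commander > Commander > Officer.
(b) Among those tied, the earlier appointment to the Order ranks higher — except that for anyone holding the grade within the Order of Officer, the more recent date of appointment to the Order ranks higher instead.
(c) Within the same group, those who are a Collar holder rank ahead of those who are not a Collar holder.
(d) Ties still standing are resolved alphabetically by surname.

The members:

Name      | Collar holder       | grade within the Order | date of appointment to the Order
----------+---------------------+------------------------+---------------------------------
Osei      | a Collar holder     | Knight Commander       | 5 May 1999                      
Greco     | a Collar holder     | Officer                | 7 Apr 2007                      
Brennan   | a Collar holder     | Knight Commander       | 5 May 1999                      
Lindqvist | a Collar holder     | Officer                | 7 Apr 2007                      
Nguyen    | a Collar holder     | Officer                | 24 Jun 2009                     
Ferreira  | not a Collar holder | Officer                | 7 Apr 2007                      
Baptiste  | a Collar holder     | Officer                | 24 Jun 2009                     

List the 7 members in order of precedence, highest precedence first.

Brennan, Osei, Baptiste, Nguyen, Greco, Lindqvist, Ferreira

By grade within the Order: Brennan and Osei (Knight Commander); then Baptiste, Nguyen, Greco, Lindqvist and Ferreira (Officer).
Brennan and Osei both have date of appointment to the Order 5 May 1999, so the next rule applies.
Brennan and Osei are each a Collar holder, so the next rule applies.
Among Brennan and Osei, alphabetically by surname: Brennan before Osei.
Among Baptiste, Nguyen, Greco, Lindqvist and Ferreira, by date of appointment to the Order (later first) (reversed rule for this group): Baptiste and Nguyen (24 Jun 2009) before Greco, Lindqvist and Ferreira (7 Apr 2007).
Baptiste and Nguyen are each a Collar holder, so the next rule applies.
Among Baptiste and Nguyen, alphabetically by surname: Baptiste before Nguyen.
Among Greco, Lindqvist and Ferreira, a Collar holder before not a Collar holder: Greco and Lindqvist (a Collar holder) before Ferreira (not a Collar holder).
Among Greco and Lindqvist, alphabetically by surname: Greco before Lindqvist.
Full order: Brennan, Osei, Baptiste, Nguyen, Greco, Lindqvist, Ferreira.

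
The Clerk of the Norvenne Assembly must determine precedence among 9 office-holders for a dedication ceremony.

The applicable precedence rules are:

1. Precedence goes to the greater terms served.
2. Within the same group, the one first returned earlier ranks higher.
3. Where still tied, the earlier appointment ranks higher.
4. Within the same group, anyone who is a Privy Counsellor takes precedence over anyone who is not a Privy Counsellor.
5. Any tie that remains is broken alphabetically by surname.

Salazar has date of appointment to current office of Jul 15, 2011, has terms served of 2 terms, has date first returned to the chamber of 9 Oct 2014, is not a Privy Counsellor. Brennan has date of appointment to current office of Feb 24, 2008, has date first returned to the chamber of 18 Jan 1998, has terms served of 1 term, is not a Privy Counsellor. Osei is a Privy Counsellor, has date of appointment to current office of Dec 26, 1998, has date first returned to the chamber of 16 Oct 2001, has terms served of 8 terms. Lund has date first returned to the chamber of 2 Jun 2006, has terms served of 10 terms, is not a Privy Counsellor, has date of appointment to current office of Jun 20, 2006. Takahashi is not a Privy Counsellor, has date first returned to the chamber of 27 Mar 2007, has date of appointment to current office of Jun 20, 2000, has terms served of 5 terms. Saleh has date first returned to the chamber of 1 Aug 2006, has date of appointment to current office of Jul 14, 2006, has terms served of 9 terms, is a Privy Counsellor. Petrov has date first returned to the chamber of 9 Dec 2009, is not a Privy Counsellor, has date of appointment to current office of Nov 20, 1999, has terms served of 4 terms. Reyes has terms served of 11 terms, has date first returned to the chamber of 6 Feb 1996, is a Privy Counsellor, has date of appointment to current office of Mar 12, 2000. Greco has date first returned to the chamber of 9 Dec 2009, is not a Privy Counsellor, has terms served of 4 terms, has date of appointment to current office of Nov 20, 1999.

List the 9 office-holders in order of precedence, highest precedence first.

By terms served (higher first): Reyes (11 terms); then Lund (10 terms); then Saleh (9 terms); then Osei (8 terms); then Takahashi (5 terms); then Greco and Petrov (both 4 terms); then Salazar (2 terms); then Brennan (1 term).
Greco and Petrov both have date first returned to the chamber 9 Dec 2009, so the next rule applies.
Greco and Petrov both have date of appointment to current office Nov 20, 1999, so the next rule applies.
Greco and Petrov are each not a Privy Counsellor, so the next rule applies.
Among Greco and Petrov, alphabetically by surname: Greco before Petrov.
Full order: Reyes, Lund, Saleh, Osei, Takahashi, Greco, Petrov, Salazar, Brennan.

Reyes, Lund, Saleh, Osei, Takahashi, Greco, Petrov, Salazar, Brennan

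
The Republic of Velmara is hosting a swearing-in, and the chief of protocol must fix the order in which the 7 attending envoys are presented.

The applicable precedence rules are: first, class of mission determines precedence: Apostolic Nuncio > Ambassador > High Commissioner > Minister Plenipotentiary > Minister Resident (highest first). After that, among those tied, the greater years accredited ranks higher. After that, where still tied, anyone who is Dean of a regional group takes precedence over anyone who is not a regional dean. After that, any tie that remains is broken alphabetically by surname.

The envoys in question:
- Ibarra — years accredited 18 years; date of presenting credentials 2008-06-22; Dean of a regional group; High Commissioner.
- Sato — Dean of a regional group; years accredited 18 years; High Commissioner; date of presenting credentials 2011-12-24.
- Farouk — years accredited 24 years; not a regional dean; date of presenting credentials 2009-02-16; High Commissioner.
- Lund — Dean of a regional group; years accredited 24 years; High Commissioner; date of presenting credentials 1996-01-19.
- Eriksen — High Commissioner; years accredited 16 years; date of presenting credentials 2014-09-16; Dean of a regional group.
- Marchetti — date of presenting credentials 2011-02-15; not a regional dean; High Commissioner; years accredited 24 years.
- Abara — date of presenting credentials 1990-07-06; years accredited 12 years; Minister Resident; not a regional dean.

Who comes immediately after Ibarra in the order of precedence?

Sato

By class of mission: Lund, Farouk, Marchetti, Ibarra, Sato and Eriksen (High Commissioner); then Abara (Minister Resident).
Among Lund, Farouk, Marchetti, Ibarra, Sato and Eriksen, by years accredited (higher first): Lund, Farouk and Marchetti (24 years) before Ibarra and Sato (18 years) before Eriksen (16 years).
Among Lund, Farouk and Marchetti, Dean of a regional group before not a regional dean: Lund (Dean of a regional group) before Farouk and Marchetti (not a regional dean).
Among Farouk and Marchetti, alphabetically by surname: Farouk before Marchetti.
Ibarra and Sato are each Dean of a regional group, so the next rule applies.
Among Ibarra and Sato, alphabetically by surname: Ibarra before Sato.
Order: Lund, Farouk, Marchetti, Ibarra, Sato, Eriksen, Abara.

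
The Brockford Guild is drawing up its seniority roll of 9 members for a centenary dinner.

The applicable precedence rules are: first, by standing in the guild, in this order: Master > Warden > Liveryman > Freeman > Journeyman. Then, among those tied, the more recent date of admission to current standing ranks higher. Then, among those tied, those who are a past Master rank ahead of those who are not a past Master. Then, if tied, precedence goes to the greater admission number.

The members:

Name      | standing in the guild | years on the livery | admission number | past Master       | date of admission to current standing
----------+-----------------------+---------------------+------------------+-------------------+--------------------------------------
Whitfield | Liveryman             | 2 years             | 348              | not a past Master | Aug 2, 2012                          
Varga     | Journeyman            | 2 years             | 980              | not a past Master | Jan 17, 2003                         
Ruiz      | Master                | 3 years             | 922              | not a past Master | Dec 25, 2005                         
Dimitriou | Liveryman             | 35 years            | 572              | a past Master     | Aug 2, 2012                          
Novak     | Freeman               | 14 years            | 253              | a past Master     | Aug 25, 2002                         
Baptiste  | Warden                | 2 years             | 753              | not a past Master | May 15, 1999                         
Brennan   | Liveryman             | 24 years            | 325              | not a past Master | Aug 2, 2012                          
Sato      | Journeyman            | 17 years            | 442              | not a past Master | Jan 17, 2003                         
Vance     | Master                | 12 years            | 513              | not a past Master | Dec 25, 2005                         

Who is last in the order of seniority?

By standing in the guild: Ruiz and Vance (Master); then Baptiste (Warden); then Dimitriou, Whitfield and Brennan (Liveryman); then Novak (Freeman); then Varga and Sato (Journeyman).
Ruiz and Vance both have date of admission to current standing Dec 25, 2005, so the next rule applies.
Ruiz and Vance are each not a past Master, so the next rule applies.
Among Ruiz and Vance, by admission number (higher first): Ruiz (922) before Vance (513).
Dimitriou, Whitfield and Brennan all have date of admission to current standing Aug 2, 2012, so the next rule applies.
Among Dimitriou, Whitfield and Brennan, a past Master before not a past Master: Dimitriou (a past Master) before Whitfield and Brennan (not a past Master).
Among Whitfield and Brennan, by admission number (higher first): Whitfield (348) before Brennan (325).
Varga and Sato both have date of admission to current standing Jan 17, 2003, so the next rule applies.
Varga and Sato are each not a past Master, so the next rule applies.
Among Varga and Sato, by admission number (higher first): Varga (980) before Sato (442).
Order: Ruiz, Vance, Baptiste, Dimitriou, Whitfield, Brennan, Novak, Varga, Sato.

Sato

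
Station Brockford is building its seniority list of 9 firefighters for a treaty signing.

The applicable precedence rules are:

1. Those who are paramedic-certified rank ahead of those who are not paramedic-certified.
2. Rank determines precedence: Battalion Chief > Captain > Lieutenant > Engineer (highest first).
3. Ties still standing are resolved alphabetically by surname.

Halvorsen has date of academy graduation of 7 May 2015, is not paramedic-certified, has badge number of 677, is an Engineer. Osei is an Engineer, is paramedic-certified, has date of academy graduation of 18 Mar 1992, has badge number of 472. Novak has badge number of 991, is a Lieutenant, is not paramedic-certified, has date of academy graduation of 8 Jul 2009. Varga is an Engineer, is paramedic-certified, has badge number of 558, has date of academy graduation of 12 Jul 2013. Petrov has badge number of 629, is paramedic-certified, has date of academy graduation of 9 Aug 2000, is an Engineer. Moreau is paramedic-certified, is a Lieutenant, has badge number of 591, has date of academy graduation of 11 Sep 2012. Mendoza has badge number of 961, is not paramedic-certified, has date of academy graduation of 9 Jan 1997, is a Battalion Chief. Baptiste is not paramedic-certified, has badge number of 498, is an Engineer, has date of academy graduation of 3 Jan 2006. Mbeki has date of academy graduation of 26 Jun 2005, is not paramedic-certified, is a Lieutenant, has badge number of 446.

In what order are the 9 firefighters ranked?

Moreau, Osei, Petrov, Varga, Mendoza, Mbeki, Novak, Baptiste, Halvorsen

By the first rule: Moreau, Osei, Petrov and Varga (each paramedic-certified); then Mendoza, Mbeki, Novak, Baptiste and Halvorsen (each not paramedic-certified).
Among Moreau, Osei, Petrov and Varga, by rank: Moreau (Lieutenant) before Osei, Petrov and Varga (Engineer).
Among Osei, Petrov and Varga, alphabetically by surname: Osei before Petrov before Varga.
Among Mendoza, Mbeki, Novak, Baptiste and Halvorsen, by rank: Mendoza (Battalion Chief) before Mbeki and Novak (Lieutenant) before Baptiste and Halvorsen (Engineer).
Among Mbeki and Novak, alphabetically by surname: Mbeki before Novak.
Among Baptiste and Halvorsen, alphabetically by surname: Baptiste before Halvorsen.
Full order: Moreau, Osei, Petrov, Varga, Mendoza, Mbeki, Novak, Baptiste, Halvorsen.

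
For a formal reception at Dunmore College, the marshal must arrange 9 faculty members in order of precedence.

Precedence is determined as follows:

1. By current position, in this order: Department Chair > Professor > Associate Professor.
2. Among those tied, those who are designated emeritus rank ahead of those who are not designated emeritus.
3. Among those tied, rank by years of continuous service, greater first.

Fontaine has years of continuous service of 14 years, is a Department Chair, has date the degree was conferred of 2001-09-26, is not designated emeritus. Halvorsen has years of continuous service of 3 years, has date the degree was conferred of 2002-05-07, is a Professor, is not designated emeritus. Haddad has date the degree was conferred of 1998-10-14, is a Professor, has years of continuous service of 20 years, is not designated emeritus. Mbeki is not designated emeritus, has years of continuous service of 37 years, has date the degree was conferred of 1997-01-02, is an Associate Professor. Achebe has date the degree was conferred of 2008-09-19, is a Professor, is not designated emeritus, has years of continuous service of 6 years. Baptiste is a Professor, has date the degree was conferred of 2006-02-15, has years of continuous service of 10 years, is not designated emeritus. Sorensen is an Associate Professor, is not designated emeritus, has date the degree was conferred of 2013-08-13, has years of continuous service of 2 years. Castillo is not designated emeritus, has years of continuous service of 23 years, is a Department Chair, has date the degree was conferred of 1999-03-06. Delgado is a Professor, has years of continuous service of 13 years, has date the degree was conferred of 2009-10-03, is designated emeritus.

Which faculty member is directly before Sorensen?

Mbeki

By current position: Castillo and Fontaine (Department Chair); then Delgado, Haddad, Baptiste, Achebe and Halvorsen (Professor); then Mbeki and Sorensen (Associate Professor).
Castillo and Fontaine are each not designated emeritus, so the next rule applies.
Among Castillo and Fontaine, by years of continuous service (higher first): Castillo (23 years) before Fontaine (14 years).
Among Delgado, Haddad, Baptiste, Achebe and Halvorsen, designated emeritus before not designated emeritus: Delgado (designated emeritus) before Haddad, Baptiste, Achebe and Halvorsen (not designated emeritus).
Among Haddad, Baptiste, Achebe and Halvorsen, by years of continuous service (higher first): Haddad (20 years) before Baptiste (10 years) before Achebe (6 years) before Halvorsen (3 years).
Mbeki and Sorensen are each not designated emeritus, so the next rule applies.
Among Mbeki and Sorensen, by years of continuous service (higher first): Mbeki (37 years) before Sorensen (2 years).
Order: Castillo, Fontaine, Delgado, Haddad, Baptiste, Achebe, Halvorsen, Mbeki, Sorensen.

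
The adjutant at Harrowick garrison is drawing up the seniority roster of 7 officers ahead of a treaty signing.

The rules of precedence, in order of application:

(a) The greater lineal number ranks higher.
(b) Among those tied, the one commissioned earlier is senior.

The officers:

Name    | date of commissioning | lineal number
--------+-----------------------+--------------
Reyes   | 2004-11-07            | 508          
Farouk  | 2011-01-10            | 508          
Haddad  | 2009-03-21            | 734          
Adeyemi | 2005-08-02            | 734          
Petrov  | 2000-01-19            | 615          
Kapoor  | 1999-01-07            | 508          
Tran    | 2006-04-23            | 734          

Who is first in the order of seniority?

Adeyemi

By lineal number (higher first): Adeyemi, Tran and Haddad (each 734); then Petrov (615); then Kapoor, Reyes and Farouk (each 508).
Among Adeyemi, Tran and Haddad, by date of commissioning (earlier first): Adeyemi (2005-08-02) before Tran (2006-04-23) before Haddad (2009-03-21).
Among Kapoor, Reyes and Farouk, by date of commissioning (earlier first): Kapoor (1999-01-07) before Reyes (2004-11-07) before Farouk (2011-01-10).
Order: Adeyemi, Tran, Haddad, Petrov, Kapoor, Reyes, Farouk.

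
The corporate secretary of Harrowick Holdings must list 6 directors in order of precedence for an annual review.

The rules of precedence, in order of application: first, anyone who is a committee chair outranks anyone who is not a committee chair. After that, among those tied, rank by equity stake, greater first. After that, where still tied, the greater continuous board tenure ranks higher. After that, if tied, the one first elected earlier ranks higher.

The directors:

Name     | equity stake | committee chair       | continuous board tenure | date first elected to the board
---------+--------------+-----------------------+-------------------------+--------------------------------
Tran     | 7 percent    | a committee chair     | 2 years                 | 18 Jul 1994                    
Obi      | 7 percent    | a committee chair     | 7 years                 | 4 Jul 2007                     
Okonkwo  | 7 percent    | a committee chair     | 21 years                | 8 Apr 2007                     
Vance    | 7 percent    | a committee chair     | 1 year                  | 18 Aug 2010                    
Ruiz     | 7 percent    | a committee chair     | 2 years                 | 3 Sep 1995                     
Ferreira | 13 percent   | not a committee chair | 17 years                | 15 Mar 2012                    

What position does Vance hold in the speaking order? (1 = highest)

By the first rule: Okonkwo, Obi, Tran, Ruiz and Vance (each a committee chair); then Ferreira (not a committee chair).
Okonkwo, Obi, Tran, Ruiz and Vance all have equity stake 7 percent, so the next rule applies.
Among Okonkwo, Obi, Tran, Ruiz and Vance, by continuous board tenure (higher first): Okonkwo (21 years) before Obi (7 years) before Tran and Ruiz (2 years) before Vance (1 year).
Among Tran and Ruiz, by date first elected to the board (earlier first): Tran (18 Jul 1994) before Ruiz (3 Sep 1995).
Order: Okonkwo, Obi, Tran, Ruiz, Vance, Ferreira. So position 5.

5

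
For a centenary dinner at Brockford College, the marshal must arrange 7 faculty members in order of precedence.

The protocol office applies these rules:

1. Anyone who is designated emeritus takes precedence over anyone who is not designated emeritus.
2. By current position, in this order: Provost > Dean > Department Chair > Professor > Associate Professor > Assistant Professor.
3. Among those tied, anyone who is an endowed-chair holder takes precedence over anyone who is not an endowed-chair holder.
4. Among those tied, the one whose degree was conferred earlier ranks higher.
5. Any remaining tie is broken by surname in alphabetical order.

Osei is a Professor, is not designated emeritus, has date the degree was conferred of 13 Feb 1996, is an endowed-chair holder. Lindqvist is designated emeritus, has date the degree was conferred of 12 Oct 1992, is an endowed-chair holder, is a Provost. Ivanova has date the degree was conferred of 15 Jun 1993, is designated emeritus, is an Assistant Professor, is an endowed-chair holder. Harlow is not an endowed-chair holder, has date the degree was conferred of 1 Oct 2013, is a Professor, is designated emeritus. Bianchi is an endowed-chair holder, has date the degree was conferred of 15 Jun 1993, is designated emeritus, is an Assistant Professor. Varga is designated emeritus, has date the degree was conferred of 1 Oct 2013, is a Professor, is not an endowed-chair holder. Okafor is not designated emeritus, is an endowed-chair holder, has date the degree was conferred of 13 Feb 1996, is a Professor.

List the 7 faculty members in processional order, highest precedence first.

By the first rule: Lindqvist, Harlow, Varga, Bianchi and Ivanova (each designated emeritus); then Okafor and Osei (both not designated emeritus).
Among Lindqvist, Harlow, Varga, Bianchi and Ivanova, by current position: Lindqvist (Provost) before Harlow and Varga (Professor) before Bianchi and Ivanova (Assistant Professor).
Harlow and Varga are each not an endowed-chair holder, so the next rule applies.
Harlow and Varga both have date the degree was conferred 1 Oct 2013, so the next rule applies.
Among Harlow and Varga, alphabetically by surname: Harlow before Varga.
Bianchi and Ivanova are each an endowed-chair holder, so the next rule applies.
Bianchi and Ivanova both have date the degree was conferred 15 Jun 1993, so the next rule applies.
Among Bianchi and Ivanova, alphabetically by surname: Bianchi before Ivanova.
Okafor and Osei are each Professor, so the next rule applies.
Okafor and Osei are each an endowed-chair holder, so the next rule applies.
Okafor and Osei both have date the degree was conferred 13 Feb 1996, so the next rule applies.
Among Okafor and Osei, alphabetically by surname: Okafor before Osei.
Full order: Lindqvist, Harlow, Varga, Bianchi, Ivanova, Okafor, Osei.

Lindqvist, Harlow, Varga, Bianchi, Ivanova, Okafor, Osei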